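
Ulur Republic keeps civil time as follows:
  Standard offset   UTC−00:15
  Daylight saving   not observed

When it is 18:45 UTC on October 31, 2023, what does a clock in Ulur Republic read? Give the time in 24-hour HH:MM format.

Ulur Republic has no daylight saving, so its offset is UTC−00:15 year-round.
18:45 UTC − 0h15m = 18:30 local.

18:30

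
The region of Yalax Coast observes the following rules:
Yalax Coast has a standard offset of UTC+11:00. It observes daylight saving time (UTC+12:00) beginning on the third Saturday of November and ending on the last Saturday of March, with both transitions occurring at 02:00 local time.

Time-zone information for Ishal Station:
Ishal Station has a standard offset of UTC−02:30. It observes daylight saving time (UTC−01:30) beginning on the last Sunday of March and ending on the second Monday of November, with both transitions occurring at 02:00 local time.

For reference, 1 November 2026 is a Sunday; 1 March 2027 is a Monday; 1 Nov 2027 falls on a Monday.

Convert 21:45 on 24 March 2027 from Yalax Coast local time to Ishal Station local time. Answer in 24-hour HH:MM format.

07:15

1 November 2026 is a Sunday, so the first Saturday is November 7 and the third is November 21.
1 March 2027 is a Monday, so Saturdays fall on 6, 13, 20, 27; the last is March 27.
24 March 2027 falls between 21 November 2026 and 27 March 2027, so daylight saving is in effect and Yalax Coast is at UTC+12:00.
21:45 Yalax Coast − 12h = 09:45 UTC.
1 March 2027 is a Monday, so Sundays fall on 7, 14, 21, 28; the last is March 28.
1 November 2027 is a Monday, so the first Monday is November 1 and the second is November 8.
At the standard offset (UTC−02:30), 09:45 UTC − 2h30m = 07:15 Ishal Station standard time.
The standard-time date in Ishal Station, 24 March 2027, does not fall between 28 March and 8 November, so daylight saving is not in effect and Ishal Station is at UTC−02:30.
09:45 UTC − 2h30m = 07:15 Ishal Station.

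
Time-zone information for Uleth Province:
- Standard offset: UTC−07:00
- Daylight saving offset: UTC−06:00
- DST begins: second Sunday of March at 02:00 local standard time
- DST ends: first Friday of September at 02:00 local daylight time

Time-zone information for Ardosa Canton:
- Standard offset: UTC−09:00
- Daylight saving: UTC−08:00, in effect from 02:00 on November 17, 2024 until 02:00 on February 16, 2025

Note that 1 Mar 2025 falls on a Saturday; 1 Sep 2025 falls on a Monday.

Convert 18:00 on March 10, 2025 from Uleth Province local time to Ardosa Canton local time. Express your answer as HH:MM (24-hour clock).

15:00

1 March 2025 is a Saturday, so the first Sunday is March 2 and the second is March 9.
1 September 2025 is a Monday, so the first Friday is September 5.
March 10, 2025 falls between 9 March and 5 September, so daylight saving is in effect and Uleth Province is at UTC−06:00.
18:00 Uleth Province + 6h = 00:00 UTC (rolling into the next day, 11 March 2025).
At the standard offset (UTC−09:00), 00:00 UTC − 9h = 15:00 Ardosa Canton standard time (rolling into the previous day, 10 March 2025).
The standard-time date in Ardosa Canton, March 10, 2025, does not fall between 17 November 2024 and 16 February 2025, so daylight saving is not in effect and Ardosa Canton is at UTC−09:00.
00:00 UTC − 9h = 15:00 Ardosa Canton (rolling into the previous day, 10 March 2025).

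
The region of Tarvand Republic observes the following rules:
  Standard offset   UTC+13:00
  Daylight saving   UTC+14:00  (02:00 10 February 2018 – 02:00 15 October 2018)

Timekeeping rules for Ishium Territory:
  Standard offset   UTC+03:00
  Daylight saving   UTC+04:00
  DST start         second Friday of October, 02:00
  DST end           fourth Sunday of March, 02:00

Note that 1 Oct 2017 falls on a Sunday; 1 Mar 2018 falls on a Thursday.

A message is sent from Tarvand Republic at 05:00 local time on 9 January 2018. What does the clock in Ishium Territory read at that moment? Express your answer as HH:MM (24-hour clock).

9 January 2018 does not fall between 10 February and 15 October, so daylight saving is not in effect and Tarvand Republic is at UTC+13:00.
05:00 Tarvand Republic − 13h = 16:00 UTC (rolling into the previous day, 8 January 2018).
1 October 2017 is a Sunday, so the first Friday is October 6 and the second is October 13.
1 March 2018 is a Thursday, so the first Sunday is March 4 and the fourth is March 25.
At the standard offset (UTC+03:00), 16:00 UTC + 3h = 19:00 Ishium Territory standard time.
Daylight saving runs 13 October 2017 – 25 March 2018; the standard-time date in Ishium Territory, 8 January 2018, is inside that window, so Ishium Territory is at UTC+04:00.
16:00 UTC + 4h = 20:00 Ishium Territory.

20:00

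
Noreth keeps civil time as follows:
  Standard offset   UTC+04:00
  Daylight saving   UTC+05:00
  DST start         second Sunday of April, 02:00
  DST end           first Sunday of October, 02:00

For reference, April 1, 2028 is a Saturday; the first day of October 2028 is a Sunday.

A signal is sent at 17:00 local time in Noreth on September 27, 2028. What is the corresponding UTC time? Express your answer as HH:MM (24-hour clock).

12:00

1 April 2028 is a Saturday, so the first Sunday is April 2 and the second is April 9.
1 October 2028 is a Sunday, so the first Sunday is October 1.
September 27, 2028 lies within the daylight-saving period (9 April – 1 October), so Noreth is on daylight time, UTC+05:00.
17:00 local − 5h = 12:00 UTC.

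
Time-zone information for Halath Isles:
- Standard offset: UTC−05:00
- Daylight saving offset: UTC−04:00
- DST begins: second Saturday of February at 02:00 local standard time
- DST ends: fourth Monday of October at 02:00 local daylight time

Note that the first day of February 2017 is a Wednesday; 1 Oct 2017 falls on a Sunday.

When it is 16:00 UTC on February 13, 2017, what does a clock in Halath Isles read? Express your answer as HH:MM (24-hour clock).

12:00

1 February 2017 is a Wednesday, so the first Saturday is February 4 and the second is February 11.
1 October 2017 is a Sunday, so the first Monday is October 2 and the fourth is October 23.
At the standard offset (UTC−05:00), 16:00 UTC − 5h = 11:00 Halath Isles standard time.
Daylight saving runs 11 February – 23 October; the standard-time date in Halath Isles, February 13, 2017, is inside that window, so Halath Isles is at UTC−04:00.
16:00 UTC − 4h = 12:00 local.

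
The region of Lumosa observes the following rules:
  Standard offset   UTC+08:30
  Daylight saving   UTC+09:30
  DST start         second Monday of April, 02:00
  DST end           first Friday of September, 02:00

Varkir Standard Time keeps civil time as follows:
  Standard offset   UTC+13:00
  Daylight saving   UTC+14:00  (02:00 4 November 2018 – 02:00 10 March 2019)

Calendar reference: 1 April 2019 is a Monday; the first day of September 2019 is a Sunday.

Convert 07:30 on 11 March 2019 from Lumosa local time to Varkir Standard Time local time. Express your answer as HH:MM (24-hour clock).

1 April 2019 is a Monday, so the first Monday is April 1 and the second is April 8.
1 September 2019 is a Sunday, so the first Friday is September 6.
Daylight saving runs 8 April – 6 September; 11 March 2019 is outside that window, so Lumosa is on standard time at UTC+08:30.
07:30 Lumosa − 8h30m = 23:00 UTC (rolling into the previous day, 10 March 2019).
At the standard offset (UTC+13:00), 23:00 UTC + 13h = 12:00 Varkir Standard Time standard time (rolling into the next day, 11 March 2019).
Daylight saving runs 4 November 2018 – 10 March 2019; the standard-time date in Varkir Standard Time, 11 March 2019, is outside that window, so Varkir Standard Time is on standard time at UTC+13:00.
23:00 UTC + 13h = 12:00 Varkir Standard Time (rolling into the next day, 11 March 2019).

12:00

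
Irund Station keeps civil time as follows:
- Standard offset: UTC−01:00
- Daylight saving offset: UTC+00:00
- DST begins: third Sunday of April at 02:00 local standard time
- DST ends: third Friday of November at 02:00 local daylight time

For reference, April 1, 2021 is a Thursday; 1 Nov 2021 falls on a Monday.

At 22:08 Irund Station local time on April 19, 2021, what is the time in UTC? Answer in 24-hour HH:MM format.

22:08

1 April 2021 is a Thursday, so the first Sunday is April 4 and the third is April 18.
1 November 2021 is a Monday, so the first Friday is November 5 and the third is November 19.
Daylight saving runs 18 April – 19 November; April 19, 2021 is inside that window, so Irund Station is at UTC+00:00.
22:08 local − 0h = 22:08 UTC.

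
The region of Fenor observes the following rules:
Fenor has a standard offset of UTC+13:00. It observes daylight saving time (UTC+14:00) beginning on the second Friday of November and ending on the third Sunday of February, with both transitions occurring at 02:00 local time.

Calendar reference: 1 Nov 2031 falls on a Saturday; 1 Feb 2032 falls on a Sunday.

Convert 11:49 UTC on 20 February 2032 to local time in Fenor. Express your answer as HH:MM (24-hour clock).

1 November 2031 is a Saturday, so the first Friday is November 7 and the second is November 14.
1 February 2032 is a Sunday, so the first Sunday is February 1 and the third is February 15.
At the standard offset (UTC+13:00), 11:49 UTC + 13h = 00:49 Fenor standard time (rolling into the next day, 21 February 2032).
Daylight saving runs 14 November 2031 – 15 February 2032; the standard-time date in Fenor, 21 February 2032, is outside that window, so Fenor is on standard time at UTC+13:00.
11:49 UTC + 13h = 00:49 local (rolling into the next day, 21 February 2032).

00:49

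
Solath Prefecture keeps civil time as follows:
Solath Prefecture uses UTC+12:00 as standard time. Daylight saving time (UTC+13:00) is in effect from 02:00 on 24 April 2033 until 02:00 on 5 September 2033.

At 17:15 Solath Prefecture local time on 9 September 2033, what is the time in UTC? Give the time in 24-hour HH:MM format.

Daylight saving runs 24 April – 5 September; 9 September 2033 is outside that window, so Solath Prefecture is on standard time at UTC+12:00.
17:15 local − 12h = 05:15 UTC.

05:15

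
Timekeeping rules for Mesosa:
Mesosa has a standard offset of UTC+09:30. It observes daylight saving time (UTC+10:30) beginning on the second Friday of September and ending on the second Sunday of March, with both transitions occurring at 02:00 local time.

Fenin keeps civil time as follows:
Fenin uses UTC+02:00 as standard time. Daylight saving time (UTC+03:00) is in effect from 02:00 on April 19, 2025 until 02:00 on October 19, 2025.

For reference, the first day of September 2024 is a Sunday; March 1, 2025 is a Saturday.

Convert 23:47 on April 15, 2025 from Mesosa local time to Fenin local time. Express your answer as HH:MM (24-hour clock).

1 September 2024 is a Sunday, so the first Friday is September 6 and the second is September 13.
1 March 2025 is a Saturday, so the first Sunday is March 2 and the second is March 9.
April 15, 2025 does not fall between 13 September 2024 and 9 March 2025, so daylight saving is not in effect and Mesosa is at UTC+09:30.
23:47 Mesosa − 9h30m = 14:17 UTC.
At the standard offset (UTC+02:00), 14:17 UTC + 2h = 16:17 Fenin standard time.
The standard-time date in Fenin, April 15, 2025, is outside the daylight-saving period (19 April – 19 October), so Fenin is on standard time, UTC+02:00.
14:17 UTC + 2h = 16:17 Fenin.

16:17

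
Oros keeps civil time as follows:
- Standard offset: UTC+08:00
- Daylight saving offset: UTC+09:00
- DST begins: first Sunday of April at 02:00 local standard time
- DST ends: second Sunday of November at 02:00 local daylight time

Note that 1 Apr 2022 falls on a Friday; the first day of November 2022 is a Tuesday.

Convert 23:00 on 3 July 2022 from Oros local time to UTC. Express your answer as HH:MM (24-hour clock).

1 April 2022 is a Friday, so the first Sunday is April 3.
1 November 2022 is a Tuesday, so the first Sunday is November 6 and the second is November 13.
3 July 2022 falls between 3 April and 13 November, so daylight saving is in effect and Oros is at UTC+09:00.
23:00 local − 9h = 14:00 UTC.

14:00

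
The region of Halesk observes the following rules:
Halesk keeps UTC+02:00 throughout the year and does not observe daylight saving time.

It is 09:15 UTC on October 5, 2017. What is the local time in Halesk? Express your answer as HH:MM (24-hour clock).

11:15

Halesk stays on UTC+02:00 all year.
09:15 UTC + 2h = 11:15 local.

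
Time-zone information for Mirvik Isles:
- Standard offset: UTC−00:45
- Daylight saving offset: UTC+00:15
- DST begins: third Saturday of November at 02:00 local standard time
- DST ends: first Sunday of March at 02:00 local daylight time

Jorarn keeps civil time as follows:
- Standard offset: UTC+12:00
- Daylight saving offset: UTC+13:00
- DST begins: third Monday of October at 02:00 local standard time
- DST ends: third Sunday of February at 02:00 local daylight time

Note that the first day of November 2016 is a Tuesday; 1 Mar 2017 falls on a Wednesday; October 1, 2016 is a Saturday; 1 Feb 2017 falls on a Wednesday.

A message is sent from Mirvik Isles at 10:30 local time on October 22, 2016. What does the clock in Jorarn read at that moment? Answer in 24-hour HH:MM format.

00:15

1 November 2016 is a Tuesday, so the first Saturday is November 5 and the third is November 19.
1 March 2017 is a Wednesday, so the first Sunday is March 5.
Daylight saving runs 19 November 2016 – 5 March 2017; October 22, 2016 is outside that window, so Mirvik Isles is on standard time at UTC−00:45.
10:30 Mirvik Isles + 0h45m = 11:15 UTC.
1 October 2016 is a Saturday, so the first Monday is October 3 and the third is October 17.
1 February 2017 is a Wednesday, so the first Sunday is February 5 and the third is February 19.
At the standard offset (UTC+12:00), 11:15 UTC + 12h = 23:15 Jorarn standard time.
The standard-time date in Jorarn, October 22, 2016, lies within the daylight-saving period (17 October 2016 – 19 February 2017), so Jorarn is on daylight time, UTC+13:00.
11:15 UTC + 13h = 00:15 Jorarn (rolling into the next day, 23 October 2016).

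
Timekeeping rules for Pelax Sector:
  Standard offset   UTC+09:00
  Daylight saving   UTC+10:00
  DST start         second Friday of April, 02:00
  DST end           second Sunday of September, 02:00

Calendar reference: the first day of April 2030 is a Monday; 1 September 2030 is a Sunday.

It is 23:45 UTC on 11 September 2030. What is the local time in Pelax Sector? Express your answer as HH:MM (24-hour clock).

08:45

1 April 2030 is a Monday, so the first Friday is April 5 and the second is April 12.
1 September 2030 is a Sunday, so the first Sunday is September 1 and the second is September 8.
At the standard offset (UTC+09:00), 23:45 UTC + 9h = 08:45 Pelax Sector standard time (rolling into the next day, 12 September 2030).
The standard-time date in Pelax Sector, 12 September 2030, is outside the daylight-saving period (12 April – 8 September), so Pelax Sector is on standard time, UTC+09:00.
23:45 UTC + 9h = 08:45 local (rolling into the next day, 12 September 2030).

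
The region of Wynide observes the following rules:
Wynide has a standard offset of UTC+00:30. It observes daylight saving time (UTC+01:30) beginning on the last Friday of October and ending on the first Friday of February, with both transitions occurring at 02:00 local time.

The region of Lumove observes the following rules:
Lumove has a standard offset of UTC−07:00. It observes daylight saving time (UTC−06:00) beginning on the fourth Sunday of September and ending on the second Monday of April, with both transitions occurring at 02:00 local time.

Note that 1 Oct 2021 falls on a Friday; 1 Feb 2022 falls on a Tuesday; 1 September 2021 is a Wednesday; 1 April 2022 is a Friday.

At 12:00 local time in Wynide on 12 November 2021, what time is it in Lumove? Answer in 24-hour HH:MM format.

1 October 2021 is a Friday, so Fridays fall on 1, 8, 15, 22, 29; the last is October 29.
1 February 2022 is a Tuesday, so the first Friday is February 4.
Daylight saving runs 29 October 2021 – 4 February 2022; 12 November 2021 is inside that window, so Wynide is at UTC+01:30.
12:00 Wynide − 1h30m = 10:30 UTC.
1 September 2021 is a Wednesday, so the first Sunday is September 5 and the fourth is September 26.
1 April 2022 is a Friday, so the first Monday is April 4 and the second is April 11.
At the standard offset (UTC−07:00), 10:30 UTC − 7h = 03:30 Lumove standard time.
The standard-time date in Lumove, 12 November 2021, lies within the daylight-saving period (26 September 2021 – 11 April 2022), so Lumove is on daylight time, UTC−06:00.
10:30 UTC − 6h = 04:30 Lumove.

04:30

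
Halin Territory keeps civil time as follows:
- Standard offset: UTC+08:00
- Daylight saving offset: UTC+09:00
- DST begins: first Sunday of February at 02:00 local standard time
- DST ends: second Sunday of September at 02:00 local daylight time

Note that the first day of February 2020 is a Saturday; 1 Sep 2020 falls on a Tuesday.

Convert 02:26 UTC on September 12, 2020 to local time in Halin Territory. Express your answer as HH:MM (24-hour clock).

1 February 2020 is a Saturday, so the first Sunday is February 2.
1 September 2020 is a Tuesday, so the first Sunday is September 6 and the second is September 13.
At the standard offset (UTC+08:00), 02:26 UTC + 8h = 10:26 Halin Territory standard time.
Daylight saving runs 2 February – 13 September; the standard-time date in Halin Territory, September 12, 2020, is inside that window, so Halin Territory is at UTC+09:00.
02:26 UTC + 9h = 11:26 local.

11:26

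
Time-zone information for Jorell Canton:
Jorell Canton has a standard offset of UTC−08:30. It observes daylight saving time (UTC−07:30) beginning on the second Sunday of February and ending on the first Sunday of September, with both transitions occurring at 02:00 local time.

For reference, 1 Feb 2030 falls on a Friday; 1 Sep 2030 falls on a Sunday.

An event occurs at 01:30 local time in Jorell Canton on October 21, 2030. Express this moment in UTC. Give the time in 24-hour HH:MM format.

1 February 2030 is a Friday, so the first Sunday is February 3 and the second is February 10.
1 September 2030 is a Sunday, so the first Sunday is September 1.
October 21, 2030 is outside the daylight-saving period (10 February – 1 September), so Jorell Canton is on standard time, UTC−08:30.
01:30 local + 8h30m = 10:00 UTC.

10:00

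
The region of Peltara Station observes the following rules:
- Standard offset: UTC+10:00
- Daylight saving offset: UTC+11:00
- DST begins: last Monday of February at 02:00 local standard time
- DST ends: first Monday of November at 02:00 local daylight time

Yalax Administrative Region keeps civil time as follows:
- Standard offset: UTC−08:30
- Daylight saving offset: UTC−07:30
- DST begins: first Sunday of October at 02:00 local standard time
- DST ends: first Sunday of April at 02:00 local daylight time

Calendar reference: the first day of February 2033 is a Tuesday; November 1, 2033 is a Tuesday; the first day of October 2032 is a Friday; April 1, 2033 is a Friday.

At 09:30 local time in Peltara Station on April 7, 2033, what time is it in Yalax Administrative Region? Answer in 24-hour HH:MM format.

14:00

1 February 2033 is a Tuesday, so Mondays fall on 7, 14, 21, 28; the last is February 28.
1 November 2033 is a Tuesday, so the first Monday is November 7.
April 7, 2033 falls between 28 February and 7 November, so daylight saving is in effect and Peltara Station is at UTC+11:00.
09:30 Peltara Station − 11h = 22:30 UTC (rolling into the previous day, 6 April 2033).
1 October 2032 is a Friday, so the first Sunday is October 3.
1 April 2033 is a Friday, so the first Sunday is April 3.
At the standard offset (UTC−08:30), 22:30 UTC − 8h30m = 14:00 Yalax Administrative Region standard time.
The standard-time date in Yalax Administrative Region, April 6, 2033, does not fall between 3 October 2032 and 3 April 2033, so daylight saving is not in effect and Yalax Administrative Region is at UTC−08:30.
22:30 UTC − 8h30m = 14:00 Yalax Administrative Region.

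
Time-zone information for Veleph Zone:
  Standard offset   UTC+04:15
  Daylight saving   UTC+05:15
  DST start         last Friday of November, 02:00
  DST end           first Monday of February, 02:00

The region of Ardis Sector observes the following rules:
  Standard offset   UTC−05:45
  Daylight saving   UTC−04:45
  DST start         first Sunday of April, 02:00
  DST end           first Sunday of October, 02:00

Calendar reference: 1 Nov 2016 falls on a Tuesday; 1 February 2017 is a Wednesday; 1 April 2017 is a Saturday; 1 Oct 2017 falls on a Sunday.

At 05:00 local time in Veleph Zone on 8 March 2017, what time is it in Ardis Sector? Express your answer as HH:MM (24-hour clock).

1 November 2016 is a Tuesday, so Fridays fall on 4, 11, 18, 25; the last is November 25.
1 February 2017 is a Wednesday, so the first Monday is February 6.
8 March 2017 does not fall between 25 November 2016 and 6 February 2017, so daylight saving is not in effect and Veleph Zone is at UTC+04:15.
05:00 Veleph Zone − 4h15m = 00:45 UTC.
1 April 2017 is a Saturday, so the first Sunday is April 2.
1 October 2017 is a Sunday, so the first Sunday is October 1.
At the standard offset (UTC−05:45), 00:45 UTC − 5h45m = 19:00 Ardis Sector standard time (rolling into the previous day, 7 March 2017).
The standard-time date in Ardis Sector, 7 March 2017, does not fall between 2 April and 1 October, so daylight saving is not in effect and Ardis Sector is at UTC−05:45.
00:45 UTC − 5h45m = 19:00 Ardis Sector (rolling into the previous day, 7 March 2017).

19:00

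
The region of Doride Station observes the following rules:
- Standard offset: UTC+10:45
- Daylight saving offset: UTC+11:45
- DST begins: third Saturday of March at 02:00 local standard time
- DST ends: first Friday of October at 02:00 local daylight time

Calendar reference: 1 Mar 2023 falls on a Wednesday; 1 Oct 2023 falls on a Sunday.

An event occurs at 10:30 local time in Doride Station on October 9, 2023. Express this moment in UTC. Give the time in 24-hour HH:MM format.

23:45

1 March 2023 is a Wednesday, so the first Saturday is March 4 and the third is March 18.
1 October 2023 is a Sunday, so the first Friday is October 6.
Daylight saving runs 18 March – 6 October; October 9, 2023 is outside that window, so Doride Station is on standard time at UTC+10:45.
10:30 local − 10h45m = 23:45 UTC (rolling into the previous day, 8 October 2023).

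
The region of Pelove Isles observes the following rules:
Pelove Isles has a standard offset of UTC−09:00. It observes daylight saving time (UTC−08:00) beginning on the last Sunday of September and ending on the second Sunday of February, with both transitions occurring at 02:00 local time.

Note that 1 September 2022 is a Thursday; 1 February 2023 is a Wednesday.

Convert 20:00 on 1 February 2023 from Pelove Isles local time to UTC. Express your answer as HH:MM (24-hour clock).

1 September 2022 is a Thursday, so Sundays fall on 4, 11, 18, 25; the last is September 25.
1 February 2023 is a Wednesday, so the first Sunday is February 5 and the second is February 12.
Daylight saving runs 25 September 2022 – 12 February 2023; 1 February 2023 is inside that window, so Pelove Isles is at UTC−08:00.
20:00 local + 8h = 04:00 UTC (rolling into the next day, 2 February 2023).

04:00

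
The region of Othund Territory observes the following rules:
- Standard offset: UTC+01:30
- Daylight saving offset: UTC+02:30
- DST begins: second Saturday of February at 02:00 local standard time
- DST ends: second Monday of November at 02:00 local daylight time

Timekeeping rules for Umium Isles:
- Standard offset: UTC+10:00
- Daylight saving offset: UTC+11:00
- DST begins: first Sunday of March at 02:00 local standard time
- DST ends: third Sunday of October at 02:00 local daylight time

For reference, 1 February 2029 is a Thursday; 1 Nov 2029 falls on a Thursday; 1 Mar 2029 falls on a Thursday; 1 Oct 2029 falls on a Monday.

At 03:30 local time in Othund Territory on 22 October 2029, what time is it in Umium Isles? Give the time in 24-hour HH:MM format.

11:00

1 February 2029 is a Thursday, so the first Saturday is February 3 and the second is February 10.
1 November 2029 is a Thursday, so the first Monday is November 5 and the second is November 12.
22 October 2029 lies within the daylight-saving period (10 February – 12 November), so Othund Territory is on daylight time, UTC+02:30.
03:30 Othund Territory − 2h30m = 01:00 UTC.
1 March 2029 is a Thursday, so the first Sunday is March 4.
1 October 2029 is a Monday, so the first Sunday is October 7 and the third is October 21.
At the standard offset (UTC+10:00), 01:00 UTC + 10h = 11:00 Umium Isles standard time.
The standard-time date in Umium Isles, 22 October 2029, does not fall between 4 March and 21 October, so daylight saving is not in effect and Umium Isles is at UTC+10:00.
01:00 UTC + 10h = 11:00 Umium Isles.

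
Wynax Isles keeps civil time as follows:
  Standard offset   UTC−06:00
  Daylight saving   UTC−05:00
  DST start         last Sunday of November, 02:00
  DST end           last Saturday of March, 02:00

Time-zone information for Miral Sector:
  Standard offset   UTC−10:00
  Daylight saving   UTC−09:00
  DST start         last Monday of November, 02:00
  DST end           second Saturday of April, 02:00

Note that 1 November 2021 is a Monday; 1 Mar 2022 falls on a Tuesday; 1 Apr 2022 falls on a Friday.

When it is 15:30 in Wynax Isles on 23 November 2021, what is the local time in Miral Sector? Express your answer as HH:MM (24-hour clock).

11:30

1 November 2021 is a Monday, so Sundays fall on 7, 14, 21, 28; the last is November 28.
1 March 2022 is a Tuesday, so Saturdays fall on 5, 12, 19, 26; the last is March 26.
23 November 2021 does not fall between 28 November 2021 and 26 March 2022, so daylight saving is not in effect and Wynax Isles is at UTC−06:00.
15:30 Wynax Isles + 6h = 21:30 UTC.
1 November 2021 is a Monday, so Mondays fall on 1, 8, 15, 22, 29; the last is November 29.
1 April 2022 is a Friday, so the first Saturday is April 2 and the second is April 9.
At the standard offset (UTC−10:00), 21:30 UTC − 10h = 11:30 Miral Sector standard time.
Daylight saving runs 29 November 2021 – 9 April 2022; the standard-time date in Miral Sector, 23 November 2021, is outside that window, so Miral Sector is on standard time at UTC−10:00.
21:30 UTC − 10h = 11:30 Miral Sector.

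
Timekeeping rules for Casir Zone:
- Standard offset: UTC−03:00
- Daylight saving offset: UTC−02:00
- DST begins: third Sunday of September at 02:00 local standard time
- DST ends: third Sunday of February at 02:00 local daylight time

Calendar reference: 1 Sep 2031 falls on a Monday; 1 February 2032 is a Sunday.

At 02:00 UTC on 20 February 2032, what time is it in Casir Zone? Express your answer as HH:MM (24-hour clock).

23:00

1 September 2031 is a Monday, so the first Sunday is September 7 and the third is September 21.
1 February 2032 is a Sunday, so the first Sunday is February 1 and the third is February 15.
At the standard offset (UTC−03:00), 02:00 UTC − 3h = 23:00 Casir Zone standard time (rolling into the previous day, 19 February 2032).
The standard-time date in Casir Zone, 19 February 2032, is outside the daylight-saving period (21 September 2031 – 15 February 2032), so Casir Zone is on standard time, UTC−03:00.
02:00 UTC − 3h = 23:00 local (rolling into the previous day, 19 February 2032).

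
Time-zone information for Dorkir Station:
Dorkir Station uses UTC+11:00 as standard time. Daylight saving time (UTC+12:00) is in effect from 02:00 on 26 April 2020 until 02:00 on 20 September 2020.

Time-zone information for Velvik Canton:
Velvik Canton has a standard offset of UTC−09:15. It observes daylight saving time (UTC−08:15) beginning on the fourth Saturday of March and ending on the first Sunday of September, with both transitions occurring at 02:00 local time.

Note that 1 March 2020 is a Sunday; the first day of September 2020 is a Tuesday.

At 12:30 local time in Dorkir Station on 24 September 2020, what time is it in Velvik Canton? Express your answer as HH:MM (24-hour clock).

Daylight saving runs 26 April – 20 September; 24 September 2020 is outside that window, so Dorkir Station is on standard time at UTC+11:00.
12:30 Dorkir Station − 11h = 01:30 UTC.
1 March 2020 is a Sunday, so the first Saturday is March 7 and the fourth is March 28.
1 September 2020 is a Tuesday, so the first Sunday is September 6.
At the standard offset (UTC−09:15), 01:30 UTC − 9h15m = 16:15 Velvik Canton standard time (rolling into the previous day, 23 September 2020).
Daylight saving runs 28 March – 6 September; the standard-time date in Velvik Canton, 23 September 2020, is outside that window, so Velvik Canton is on standard time at UTC−09:15.
01:30 UTC − 9h15m = 16:15 Velvik Canton (rolling into the previous day, 23 September 2020).

16:15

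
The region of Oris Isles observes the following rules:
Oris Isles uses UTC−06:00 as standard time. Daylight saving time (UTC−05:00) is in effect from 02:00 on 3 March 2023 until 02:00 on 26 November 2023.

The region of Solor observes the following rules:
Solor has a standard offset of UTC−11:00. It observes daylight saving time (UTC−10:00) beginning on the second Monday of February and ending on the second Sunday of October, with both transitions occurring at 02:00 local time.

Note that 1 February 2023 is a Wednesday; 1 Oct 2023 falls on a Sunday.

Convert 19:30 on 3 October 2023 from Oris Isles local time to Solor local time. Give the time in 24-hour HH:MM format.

Daylight saving runs 3 March – 26 November; 3 October 2023 is inside that window, so Oris Isles is at UTC−05:00.
19:30 Oris Isles + 5h = 00:30 UTC (rolling into the next day, 4 October 2023).
1 February 2023 is a Wednesday, so the first Monday is February 6 and the second is February 13.
1 October 2023 is a Sunday, so the first Sunday is October 1 and the second is October 8.
At the standard offset (UTC−11:00), 00:30 UTC − 11h = 13:30 Solor standard time (rolling into the previous day, 3 October 2023).
The standard-time date in Solor, 3 October 2023, lies within the daylight-saving period (13 February – 8 October), so Solor is on daylight time, UTC−10:00.
00:30 UTC − 10h = 14:30 Solor (rolling into the previous day, 3 October 2023).

14:30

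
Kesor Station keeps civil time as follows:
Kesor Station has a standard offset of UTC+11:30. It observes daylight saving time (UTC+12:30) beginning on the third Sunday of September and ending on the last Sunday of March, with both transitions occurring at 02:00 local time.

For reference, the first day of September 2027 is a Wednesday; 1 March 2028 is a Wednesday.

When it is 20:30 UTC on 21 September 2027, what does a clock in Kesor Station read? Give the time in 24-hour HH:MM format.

09:00

1 September 2027 is a Wednesday, so the first Sunday is September 5 and the third is September 19.
1 March 2028 is a Wednesday, so Sundays fall on 5, 12, 19, 26; the last is March 26.
At the standard offset (UTC+11:30), 20:30 UTC + 11h30m = 08:00 Kesor Station standard time (rolling into the next day, 22 September 2027).
Daylight saving runs 19 September 2027 – 26 March 2028; the standard-time date in Kesor Station, 22 September 2027, is inside that window, so Kesor Station is at UTC+12:30.
20:30 UTC + 12h30m = 09:00 local (rolling into the next day, 22 September 2027).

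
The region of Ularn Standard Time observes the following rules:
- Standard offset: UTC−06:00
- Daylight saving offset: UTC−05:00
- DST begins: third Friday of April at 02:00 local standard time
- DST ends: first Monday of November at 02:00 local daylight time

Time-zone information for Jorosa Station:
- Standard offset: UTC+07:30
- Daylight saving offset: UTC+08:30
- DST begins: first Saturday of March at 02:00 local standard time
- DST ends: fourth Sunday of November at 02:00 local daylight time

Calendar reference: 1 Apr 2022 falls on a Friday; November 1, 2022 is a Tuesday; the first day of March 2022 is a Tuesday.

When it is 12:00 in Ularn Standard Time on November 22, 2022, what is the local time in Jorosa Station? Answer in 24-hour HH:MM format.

1 April 2022 is a Friday, so the first Friday is April 1 and the third is April 15.
1 November 2022 is a Tuesday, so the first Monday is November 7.
November 22, 2022 is outside the daylight-saving period (15 April – 7 November), so Ularn Standard Time is on standard time, UTC−06:00.
12:00 Ularn Standard Time + 6h = 18:00 UTC.
1 March 2022 is a Tuesday, so the first Saturday is March 5.
1 November 2022 is a Tuesday, so the first Sunday is November 6 and the fourth is November 27.
At the standard offset (UTC+07:30), 18:00 UTC + 7h30m = 01:30 Jorosa Station standard time (rolling into the next day, 23 November 2022).
The standard-time date in Jorosa Station, November 23, 2022, lies within the daylight-saving period (5 March – 27 November), so Jorosa Station is on daylight time, UTC+08:30.
18:00 UTC + 8h30m = 02:30 Jorosa Station (rolling into the next day, 23 November 2022).

02:30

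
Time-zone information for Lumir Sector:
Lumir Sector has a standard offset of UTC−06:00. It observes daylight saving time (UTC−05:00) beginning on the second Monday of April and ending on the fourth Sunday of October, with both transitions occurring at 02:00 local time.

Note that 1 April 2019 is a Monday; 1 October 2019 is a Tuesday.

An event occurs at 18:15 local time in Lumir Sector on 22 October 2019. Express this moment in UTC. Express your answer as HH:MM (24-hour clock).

1 April 2019 is a Monday, so the first Monday is April 1 and the second is April 8.
1 October 2019 is a Tuesday, so the first Sunday is October 6 and the fourth is October 27.
22 October 2019 falls between 8 April and 27 October, so daylight saving is in effect and Lumir Sector is at UTC−05:00.
18:15 local + 5h = 23:15 UTC.

23:15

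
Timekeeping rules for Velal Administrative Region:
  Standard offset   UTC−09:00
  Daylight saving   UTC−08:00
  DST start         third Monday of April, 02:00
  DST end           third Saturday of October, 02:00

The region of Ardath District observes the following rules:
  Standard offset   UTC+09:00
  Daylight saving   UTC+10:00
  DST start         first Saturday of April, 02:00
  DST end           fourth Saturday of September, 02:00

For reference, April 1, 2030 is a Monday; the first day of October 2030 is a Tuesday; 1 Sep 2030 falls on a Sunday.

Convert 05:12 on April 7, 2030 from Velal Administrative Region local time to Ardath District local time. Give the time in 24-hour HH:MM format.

1 April 2030 is a Monday, so the first Monday is April 1 and the third is April 15.
1 October 2030 is a Tuesday, so the first Saturday is October 5 and the third is October 19.
April 7, 2030 is outside the daylight-saving period (15 April – 19 October), so Velal Administrative Region is on standard time, UTC−09:00.
05:12 Velal Administrative Region + 9h = 14:12 UTC.
1 April 2030 is a Monday, so the first Saturday is April 6.
1 September 2030 is a Sunday, so the first Saturday is September 7 and the fourth is September 28.
At the standard offset (UTC+09:00), 14:12 UTC + 9h = 23:12 Ardath District standard time.
The standard-time date in Ardath District, April 7, 2030, lies within the daylight-saving period (6 April – 28 September), so Ardath District is on daylight time, UTC+10:00.
14:12 UTC + 10h = 00:12 Ardath District (rolling into the next day, 8 April 2030).

00:12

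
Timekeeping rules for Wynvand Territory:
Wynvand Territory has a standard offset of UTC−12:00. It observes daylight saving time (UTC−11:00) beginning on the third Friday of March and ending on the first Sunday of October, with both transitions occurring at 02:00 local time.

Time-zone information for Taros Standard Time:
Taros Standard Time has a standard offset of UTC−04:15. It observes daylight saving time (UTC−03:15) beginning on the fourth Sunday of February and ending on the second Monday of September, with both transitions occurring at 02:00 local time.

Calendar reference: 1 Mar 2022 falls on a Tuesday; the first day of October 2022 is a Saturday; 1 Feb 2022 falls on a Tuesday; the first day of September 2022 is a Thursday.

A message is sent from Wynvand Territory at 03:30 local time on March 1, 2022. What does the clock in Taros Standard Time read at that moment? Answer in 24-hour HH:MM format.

12:15

1 March 2022 is a Tuesday, so the first Friday is March 4 and the third is March 18.
1 October 2022 is a Saturday, so the first Sunday is October 2.
Daylight saving runs 18 March – 2 October; March 1, 2022 is outside that window, so Wynvand Territory is on standard time at UTC−12:00.
03:30 Wynvand Territory + 12h = 15:30 UTC.
1 February 2022 is a Tuesday, so the first Sunday is February 6 and the fourth is February 27.
1 September 2022 is a Thursday, so the first Monday is September 5 and the second is September 12.
At the standard offset (UTC−04:15), 15:30 UTC − 4h15m = 11:15 Taros Standard Time standard time.
The standard-time date in Taros Standard Time, March 1, 2022, lies within the daylight-saving period (27 February – 12 September), so Taros Standard Time is on daylight time, UTC−03:15.
15:30 UTC − 3h15m = 12:15 Taros Standard Time.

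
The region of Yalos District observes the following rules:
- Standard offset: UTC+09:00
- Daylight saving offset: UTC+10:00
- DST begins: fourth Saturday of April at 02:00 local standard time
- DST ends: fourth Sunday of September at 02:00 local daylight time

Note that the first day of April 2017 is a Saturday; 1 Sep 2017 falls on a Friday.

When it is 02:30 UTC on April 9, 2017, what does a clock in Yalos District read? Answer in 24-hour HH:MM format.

1 April 2017 is a Saturday, so the first Saturday is April 1 and the fourth is April 22.
1 September 2017 is a Friday, so the first Sunday is September 3 and the fourth is September 24.
At the standard offset (UTC+09:00), 02:30 UTC + 9h = 11:30 Yalos District standard time.
The standard-time date in Yalos District, April 9, 2017, does not fall between 22 April and 24 September, so daylight saving is not in effect and Yalos District is at UTC+09:00.
02:30 UTC + 9h = 11:30 local.

11:30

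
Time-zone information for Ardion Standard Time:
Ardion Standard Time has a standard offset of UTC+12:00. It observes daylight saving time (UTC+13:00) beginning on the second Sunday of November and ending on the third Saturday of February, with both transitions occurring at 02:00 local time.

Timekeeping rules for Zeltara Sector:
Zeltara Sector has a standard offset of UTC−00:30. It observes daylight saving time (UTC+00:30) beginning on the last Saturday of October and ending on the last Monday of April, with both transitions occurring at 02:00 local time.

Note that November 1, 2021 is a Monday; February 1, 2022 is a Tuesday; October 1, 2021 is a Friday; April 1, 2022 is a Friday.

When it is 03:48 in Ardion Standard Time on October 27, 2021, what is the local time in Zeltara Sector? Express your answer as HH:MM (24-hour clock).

15:18

1 November 2021 is a Monday, so the first Sunday is November 7 and the second is November 14.
1 February 2022 is a Tuesday, so the first Saturday is February 5 and the third is February 19.
Daylight saving runs 14 November 2021 – 19 February 2022; October 27, 2021 is outside that window, so Ardion Standard Time is on standard time at UTC+12:00.
03:48 Ardion Standard Time − 12h = 15:48 UTC (rolling into the previous day, 26 October 2021).
1 October 2021 is a Friday, so Saturdays fall on 2, 9, 16, 23, 30; the last is October 30.
1 April 2022 is a Friday, so Mondays fall on 4, 11, 18, 25; the last is April 25.
At the standard offset (UTC−00:30), 15:48 UTC − 0h30m = 15:18 Zeltara Sector standard time.
The standard-time date in Zeltara Sector, October 26, 2021, does not fall between 30 October 2021 and 25 April 2022, so daylight saving is not in effect and Zeltara Sector is at UTC−00:30.
15:48 UTC − 0h30m = 15:18 Zeltara Sector.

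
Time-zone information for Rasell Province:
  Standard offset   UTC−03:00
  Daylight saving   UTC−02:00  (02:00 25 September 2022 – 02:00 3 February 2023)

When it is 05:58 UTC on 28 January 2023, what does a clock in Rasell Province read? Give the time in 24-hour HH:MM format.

At the standard offset (UTC−03:00), 05:58 UTC − 3h = 02:58 Rasell Province standard time.
The standard-time date in Rasell Province, 28 January 2023, falls between 25 September 2022 and 3 February 2023, so daylight saving is in effect and Rasell Province is at UTC−02:00.
05:58 UTC − 2h = 03:58 local.

03:58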